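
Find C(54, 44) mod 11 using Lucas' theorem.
1

Using Lucas' theorem:
Write n=54 and k=44 in base 11:
n in base 11: [4, 10]
k in base 11: [4, 0]
C(54,44) mod 11 = ∏ C(n_i, k_i) mod 11
Digit binomials (mod 11): C(4,4) = 1; C(10,0) = 1
Product: 1 × 1 = 1 ≡ 1 (mod 11)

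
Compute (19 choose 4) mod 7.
5

Using Lucas' theorem:
Write n=19 and k=4 in base 7:
n in base 7: [2, 5]
k in base 7: [0, 4]
C(19,4) mod 7 = ∏ C(n_i, k_i) mod 7
Digit binomials (mod 7): C(2,0) = 1; C(5,4) = 5
Product: 1 × 5 = 5 ≡ 5 (mod 7)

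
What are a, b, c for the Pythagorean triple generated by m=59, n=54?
(565, 6372, 6397)

Euclid's formula: a = m² - n², b = 2mn, c = m² + n²
m = 59, n = 54
a = 59² - 54² = 3481 - 2916 = 565
b = 2 × 59 × 54 = 6372
c = 59² + 54² = 3481 + 2916 = 6397
Verification: 565² + 6372² = 319225 + 40602384 = 40921609 = 6397² ✓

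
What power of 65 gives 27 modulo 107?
66

Baby-step giant-step with step n = ⌈√107⌉ = 11.
Baby steps 65^j mod 107 (j:value) for j=0..10: 0:1, 1:65, 2:52, 3:63, 4:29, 5:66, 6:10, 7:8, 8:92, 9:95, 10:76.
Giant-step multiplier: 65^(-11) ≡ 65^(106-11) = 65^95 ≡ 6 (mod 107).
Giant steps γ_i = 27·6^i mod 107: γ_0=27, γ_1=55, γ_2=9, γ_3=54, γ_4=3, γ_5=18, γ_6=1 (in table at j=0).
x = i·n + j = 6·11 + 0 = 66.
Check: 65^66 ≡ 27 (mod 107).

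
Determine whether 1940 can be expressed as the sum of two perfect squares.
2² + 44² (a=2, b=44)

Factorization: 1940 = 2^2 × 5 × 97
By Fermat: n is sum of two squares iff every prime p ≡ 3 (mod 4) appears to even power.
All primes ≡ 3 (mod 4) appear to even power.
Search a = 0, 1, 2, … for 1940 - a² a perfect square: first hit at a = 2: 1940 - 4 = 1936 = 44².
1940 = 2² + 44² = 4 + 1936 ✓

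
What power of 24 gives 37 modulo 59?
47

Baby-step giant-step with step n = ⌈√59⌉ = 8.
Baby steps 24^j mod 59 (j:value) for j=0..7: 0:1, 1:24, 2:45, 3:18, 4:19, 5:43, 6:29, 7:47.
Giant-step multiplier: 24^(-8) ≡ 24^(58-8) = 24^50 ≡ 17 (mod 59).
Giant steps γ_i = 37·17^i mod 59: γ_0=37, γ_1=39, γ_2=14, γ_3=2, γ_4=34, γ_5=47 (in table at j=7).
x = i·n + j = 5·8 + 7 = 47.
Check: 24^47 ≡ 37 (mod 59).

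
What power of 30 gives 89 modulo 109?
20

Baby-step giant-step with step n = ⌈√109⌉ = 11.
Baby steps 30^j mod 109 (j:value) for j=0..10: 0:1, 1:30, 2:28, 3:77, 4:21, 5:85, 6:43, 7:91, 8:5, 9:41, 10:31.
Giant-step multiplier: 30^(-11) ≡ 30^(108-11) = 30^97 ≡ 47 (mod 109).
Giant steps γ_i = 89·47^i mod 109: γ_0=89, γ_1=41 (in table at j=9).
x = i·n + j = 1·11 + 9 = 20.
Check: 30^20 ≡ 89 (mod 109).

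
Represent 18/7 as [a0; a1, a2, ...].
[2; 1, 1, 3]

Euclidean algorithm steps:
18 = 2 × 7 + 4
7 = 1 × 4 + 3
4 = 1 × 3 + 1
3 = 3 × 1 + 0
Continued fraction: [2; 1, 1, 3]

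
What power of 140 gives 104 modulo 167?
47

Baby-step giant-step with step n = ⌈√167⌉ = 13.
Baby steps 140^j mod 167 (j:value) for j=0..12: 0:1, 1:140, 2:61, 3:23, 4:47, 5:67, 6:28, 7:79, 8:38, 9:143, 10:147, 11:39, 12:116.
Giant-step multiplier: 140^(-13) ≡ 140^(166-13) = 140^153 ≡ 110 (mod 167).
Giant steps γ_i = 104·110^i mod 167: γ_0=104, γ_1=84, γ_2=55, γ_3=38 (in table at j=8).
x = i·n + j = 3·13 + 8 = 47.
Check: 140^47 ≡ 104 (mod 167).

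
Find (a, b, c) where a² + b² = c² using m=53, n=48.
(505, 5088, 5113)

Euclid's formula: a = m² - n², b = 2mn, c = m² + n²
m = 53, n = 48
a = 53² - 48² = 2809 - 2304 = 505
b = 2 × 53 × 48 = 5088
c = 53² + 48² = 2809 + 2304 = 5113
Verification: 505² + 5088² = 255025 + 25887744 = 26142769 = 5113² ✓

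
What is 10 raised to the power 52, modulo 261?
226

Repeated squaring. Binary of 52 = 110100.
10^1 ≡ 10 (mod 261); 10^2 ≡ 100 (mod 261); 10^4 ≡ 82 (mod 261); 10^8 ≡ 199 (mod 261); 10^16 ≡ 190 (mod 261); 10^32 ≡ 82 (mod 261)
10^52 = 10^4 × 10^16 × 10^32 ≡ 226 (mod 261)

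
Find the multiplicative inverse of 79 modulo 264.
127

gcd(79, 264) = 1, so the inverse exists.
Extended Euclidean algorithm on (264, 79):
264 = 3 × 79 + 27  ⟹  27 = (1)·264 + (-3)·79
79 = 2 × 27 + 25  ⟹  25 = (-2)·264 + (7)·79
27 = 1 × 25 + 2  ⟹  2 = (3)·264 + (-10)·79
25 = 12 × 2 + 1  ⟹  1 = (-38)·264 + (127)·79
So (127)·79 ≡ 1 (mod 264), i.e. 79^(-1) ≡ 127 (mod 264).
Check: 79 × 127 = 10033 ≡ 1 (mod 264)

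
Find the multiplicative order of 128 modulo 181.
180

181 is prime, so ord(128) divides φ(181) = 180.
Divisors of 180: 1, 2, 3, 4, 5, 6, 9, 10, 12, 15, 18, 20, 30, 36, 45, 60, 90, 180.
Repeated squaring: 128^1 ≡ 128, 128^2 ≡ 94, 128^4 ≡ 148, 128^8 ≡ 3, 128^16 ≡ 9, 128^32 ≡ 81, 128^64 ≡ 45, 128^128 ≡ 34 (mod 181).
Test 128^d mod 181 for each divisor d in increasing order:
128^1 ≡ 128
128^2 ≡ 94
128^3 = 128^2·128^1 ≡ 86
128^4 ≡ 148
128^5 = 128^4·128^1 ≡ 120
128^6 = 128^4·128^2 ≡ 156
128^9 = 128^8·128^1 ≡ 22
128^10 = 128^8·128^2 ≡ 101
128^12 = 128^8·128^4 ≡ 82
128^15 = 128^8·128^4·128^2·128^1 ≡ 174
128^18 = 128^16·128^2 ≡ 122
128^20 = 128^16·128^4 ≡ 65
128^30 = 128^16·128^8·128^4·128^2 ≡ 49
128^36 = 128^32·128^4 ≡ 42
128^45 = 128^32·128^8·128^4·128^1 ≡ 19
128^60 = 128^32·128^16·128^8·128^4 ≡ 48
128^90 = 128^64·128^16·128^8·128^2 ≡ 180
128^180 = 128^128·128^32·128^16·128^4 ≡ 1  ← first divisor giving 1
The order is 180.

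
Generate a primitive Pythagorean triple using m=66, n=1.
(4355, 132, 4357)

Euclid's formula: a = m² - n², b = 2mn, c = m² + n²
m = 66, n = 1
a = 66² - 1² = 4356 - 1 = 4355
b = 2 × 66 × 1 = 132
c = 66² + 1² = 4356 + 1 = 4357
Verification: 4355² + 132² = 18966025 + 17424 = 18983449 = 4357² ✓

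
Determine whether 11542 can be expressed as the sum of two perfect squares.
Not possible

Factorization: 11542 = 2 × 29 × 199
By Fermat: n is sum of two squares iff every prime p ≡ 3 (mod 4) appears to even power.
Prime(s) ≡ 3 (mod 4) with odd exponent: [(199, 1)]
Therefore 11542 cannot be expressed as a² + b².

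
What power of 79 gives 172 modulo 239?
175

Baby-step giant-step with step n = ⌈√239⌉ = 16.
Baby steps 79^j mod 239 (j:value) for j=0..15: 0:1, 1:79, 2:27, 3:221, 4:12, 5:231, 6:85, 7:23, 8:144, 9:143, 10:64, 11:37, 12:55, 13:43, 14:51, 15:205.
Giant-step multiplier: 79^(-16) ≡ 79^(238-16) = 79^222 ≡ 109 (mod 239).
Giant steps γ_i = 172·109^i mod 239: γ_0=172, γ_1=106, γ_2=82, γ_3=95, γ_4=78, γ_5=137, γ_6=115, γ_7=107, γ_8=191, γ_9=26, γ_10=205 (in table at j=15).
x = i·n + j = 10·16 + 15 = 175.
Check: 79^175 ≡ 172 (mod 239).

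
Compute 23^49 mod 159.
23

Repeated squaring. Binary of 49 = 110001.
23^1 ≡ 23 (mod 159); 23^2 ≡ 52 (mod 159); 23^4 ≡ 1 (mod 159); 23^8 ≡ 1 (mod 159); 23^16 ≡ 1 (mod 159); 23^32 ≡ 1 (mod 159)
23^49 = 23^1 × 23^16 × 23^32 ≡ 23 (mod 159)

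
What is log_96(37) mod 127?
98

Baby-step giant-step with step n = ⌈√127⌉ = 12.
Baby steps 96^j mod 127 (j:value) for j=0..11: 0:1, 1:96, 2:72, 3:54, 4:104, 5:78, 6:122, 7:28, 8:21, 9:111, 10:115, 11:118.
Giant-step multiplier: 96^(-12) ≡ 96^(126-12) = 96^114 ≡ 61 (mod 127).
Giant steps γ_i = 37·61^i mod 127: γ_0=37, γ_1=98, γ_2=9, γ_3=41, γ_4=88, γ_5=34, γ_6=42, γ_7=22, γ_8=72 (in table at j=2).
x = i·n + j = 8·12 + 2 = 98.
Check: 96^98 ≡ 37 (mod 127).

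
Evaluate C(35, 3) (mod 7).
0

Using Lucas' theorem:
Write n=35 and k=3 in base 7:
n in base 7: [5, 0]
k in base 7: [0, 3]
C(35,3) mod 7 = ∏ C(n_i, k_i) mod 7
Digit binomials (mod 7): C(5,0) = 1; C(0,3) = 0 (k_i > n_i)
Product: 1 × 0 = 0 ≡ 0 (mod 7)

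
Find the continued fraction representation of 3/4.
[0; 1, 3]

Euclidean algorithm steps:
3 = 0 × 4 + 3
4 = 1 × 3 + 1
3 = 3 × 1 + 0
Continued fraction: [0; 1, 3]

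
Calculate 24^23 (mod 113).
37

Repeated squaring. Binary of 23 = 10111.
24^1 ≡ 24 (mod 113); 24^2 ≡ 11 (mod 113); 24^4 ≡ 8 (mod 113); 24^8 ≡ 64 (mod 113); 24^16 ≡ 28 (mod 113)
24^23 = 24^1 × 24^2 × 24^4 × 24^16 ≡ 37 (mod 113)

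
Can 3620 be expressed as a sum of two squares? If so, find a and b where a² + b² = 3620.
16² + 58² (a=16, b=58)

Factorization: 3620 = 2^2 × 5 × 181
By Fermat: n is sum of two squares iff every prime p ≡ 3 (mod 4) appears to even power.
All primes ≡ 3 (mod 4) appear to even power.
Search a = 0, 1, 2, … for 3620 - a² a perfect square: first hit at a = 16: 3620 - 256 = 3364 = 58².
3620 = 16² + 58² = 256 + 3364 ✓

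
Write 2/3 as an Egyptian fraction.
1/2 + 1/6

Greedy algorithm:
2/3: ceiling(3/2) = 2, use 1/2
1/6: ceiling(6/1) = 6, use 1/6
Result: 2/3 = 1/2 + 1/6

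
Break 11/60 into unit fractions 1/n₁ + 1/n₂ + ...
1/6 + 1/60

Greedy algorithm:
11/60: ceiling(60/11) = 6, use 1/6
1/60: ceiling(60/1) = 60, use 1/60
Result: 11/60 = 1/6 + 1/60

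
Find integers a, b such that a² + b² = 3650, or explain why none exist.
13² + 59² (a=13, b=59)

Factorization: 3650 = 2 × 5^2 × 73
By Fermat: n is sum of two squares iff every prime p ≡ 3 (mod 4) appears to even power.
All primes ≡ 3 (mod 4) appear to even power.
Search a = 0, 1, 2, … for 3650 - a² a perfect square: first hit at a = 13: 3650 - 169 = 3481 = 59².
3650 = 13² + 59² = 169 + 3481 ✓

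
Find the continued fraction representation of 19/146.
[0; 7, 1, 2, 6]

Euclidean algorithm steps:
19 = 0 × 146 + 19
146 = 7 × 19 + 13
19 = 1 × 13 + 6
13 = 2 × 6 + 1
6 = 6 × 1 + 0
Continued fraction: [0; 7, 1, 2, 6]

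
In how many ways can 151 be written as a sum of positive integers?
45060624582

p(n) counts ways to write n as a sum of positive integers (order ignored).
Euler's pentagonal recurrence: p(k) = p(k-1) + p(k-2) - p(k-5) - p(k-7) + p(k-12) + p(k-15) - ... (offsets j(3j∓1)/2, signs ++--, p(0)=1, p(<0)=0).
DP table for k = 0..150: p(0)=1, p(1)=1, p(2)=2, p(3)=3, p(4)=5, p(5)=7, p(6)=11, p(7)=15, p(8)=22, p(9)=30, p(10)=42, p(11)=56, p(12)=77, p(13)=101, p(14)=135, p(15)=176, p(16)=231, p(17)=297, p(18)=385, p(19)=490, p(20)=627, p(21)=792, p(22)=1002, p(23)=1255, p(24)=1575, p(25)=1958, p(26)=2436, p(27)=3010, p(28)=3718, p(29)=4565, p(30)=5604, p(31)=6842, p(32)=8349, p(33)=10143, p(34)=12310, p(35)=14883, p(36)=17977, p(37)=21637, p(38)=26015, p(39)=31185, p(40)=37338, p(41)=44583, p(42)=53174, p(43)=63261, p(44)=75175, p(45)=89134, p(46)=105558, p(47)=124754, p(48)=147273, p(49)=173525, p(50)=204226, p(51)=239943, p(52)=281589, p(53)=329931, p(54)=386155, p(55)=451276, p(56)=526823, p(57)=614154, p(58)=715220, p(59)=831820, p(60)=966467, p(61)=1121505, p(62)=1300156, p(63)=1505499, p(64)=1741630, p(65)=2012558, p(66)=2323520, p(67)=2679689, p(68)=3087735, p(69)=3554345, p(70)=4087968, p(71)=4697205, p(72)=5392783, p(73)=6185689, p(74)=7089500, p(75)=8118264, p(76)=9289091, p(77)=10619863, p(78)=12132164, p(79)=13848650, p(80)=15796476, p(81)=18004327, p(82)=20506255, p(83)=23338469, p(84)=26543660, p(85)=30167357, p(86)=34262962, p(87)=38887673, p(88)=44108109, p(89)=49995925, p(90)=56634173, p(91)=64112359, p(92)=72533807, p(93)=82010177, p(94)=92669720, p(95)=104651419, p(96)=118114304, p(97)=133230930, p(98)=150198136, p(99)=169229875, p(100)=190569292, p(101)=214481126, p(102)=241265379, p(103)=271248950, p(104)=304801365, p(105)=342325709, p(106)=384276336, p(107)=431149389, p(108)=483502844, p(109)=541946240, p(110)=607163746, p(111)=679903203, p(112)=761002156, p(113)=851376628, p(114)=952050665, p(115)=1064144451, p(116)=1188908248, p(117)=1327710076, p(118)=1482074143, p(119)=1653668665, p(120)=1844349560, p(121)=2056148051, p(122)=2291320912, p(123)=2552338241, p(124)=2841940500, p(125)=3163127352, p(126)=3519222692, p(127)=3913864295, p(128)=4351078600, p(129)=4835271870, p(130)=5371315400, p(131)=5964539504, p(132)=6620830889, p(133)=7346629512, p(134)=8149040695, p(135)=9035836076, p(136)=10015581680, p(137)=11097645016, p(138)=12292341831, p(139)=13610949895, p(140)=15065878135, p(141)=16670689208, p(142)=18440293320, p(143)=20390982757, p(144)=22540654445, p(145)=24908858009, p(146)=27517052599, p(147)=30388671978, p(148)=33549419497, p(149)=37027355200, p(150)=40853235313.
Final step: p(151) = p(150) + p(149) - p(146) - p(144) + p(139) + p(136) - p(129) - p(125) + p(116) + p(111) - p(100) - p(94) + p(81) + p(74) - p(59) - p(51) + p(34) + p(25) - p(6)
= 40853235313 + 37027355200 - 27517052599 - 22540654445 + 13610949895 + 10015581680 - 4835271870 - 3163127352 + 1188908248 + 679903203 - 190569292 - 92669720 + 18004327 + 7089500 - 831820 - 239943 + 12310 + 1958 - 11
= 45060624582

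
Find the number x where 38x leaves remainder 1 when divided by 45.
32

gcd(38, 45) = 1, so the inverse exists.
Extended Euclidean algorithm on (45, 38):
45 = 1 × 38 + 7  ⟹  7 = (1)·45 + (-1)·38
38 = 5 × 7 + 3  ⟹  3 = (-5)·45 + (6)·38
7 = 2 × 3 + 1  ⟹  1 = (11)·45 + (-13)·38
So (-13)·38 ≡ 1 (mod 45), i.e. 38^(-1) ≡ -13 ≡ 32 (mod 45).
Check: 38 × 32 = 1216 ≡ 1 (mod 45)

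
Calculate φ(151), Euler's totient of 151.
150

151 = 151
φ(n) = n × ∏(1 - 1/p) for each prime p dividing n
φ(151) = 151 × (1 - 1/151) = 150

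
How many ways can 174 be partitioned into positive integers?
397125074750

p(n) counts ways to write n as a sum of positive integers (order ignored).
Euler's pentagonal recurrence: p(k) = p(k-1) + p(k-2) - p(k-5) - p(k-7) + p(k-12) + p(k-15) - ... (offsets j(3j∓1)/2, signs ++--, p(0)=1, p(<0)=0).
DP table for k = 0..173: p(0)=1, p(1)=1, p(2)=2, p(3)=3, p(4)=5, p(5)=7, p(6)=11, p(7)=15, p(8)=22, p(9)=30, p(10)=42, p(11)=56, p(12)=77, p(13)=101, p(14)=135, p(15)=176, p(16)=231, p(17)=297, p(18)=385, p(19)=490, p(20)=627, p(21)=792, p(22)=1002, p(23)=1255, p(24)=1575, p(25)=1958, p(26)=2436, p(27)=3010, p(28)=3718, p(29)=4565, p(30)=5604, p(31)=6842, p(32)=8349, p(33)=10143, p(34)=12310, p(35)=14883, p(36)=17977, p(37)=21637, p(38)=26015, p(39)=31185, p(40)=37338, p(41)=44583, p(42)=53174, p(43)=63261, p(44)=75175, p(45)=89134, p(46)=105558, p(47)=124754, p(48)=147273, p(49)=173525, p(50)=204226, p(51)=239943, p(52)=281589, p(53)=329931, p(54)=386155, p(55)=451276, p(56)=526823, p(57)=614154, p(58)=715220, p(59)=831820, p(60)=966467, p(61)=1121505, p(62)=1300156, p(63)=1505499, p(64)=1741630, p(65)=2012558, p(66)=2323520, p(67)=2679689, p(68)=3087735, p(69)=3554345, p(70)=4087968, p(71)=4697205, p(72)=5392783, p(73)=6185689, p(74)=7089500, p(75)=8118264, p(76)=9289091, p(77)=10619863, p(78)=12132164, p(79)=13848650, p(80)=15796476, p(81)=18004327, p(82)=20506255, p(83)=23338469, p(84)=26543660, p(85)=30167357, p(86)=34262962, p(87)=38887673, p(88)=44108109, p(89)=49995925, p(90)=56634173, p(91)=64112359, p(92)=72533807, p(93)=82010177, p(94)=92669720, p(95)=104651419, p(96)=118114304, p(97)=133230930, p(98)=150198136, p(99)=169229875, p(100)=190569292, p(101)=214481126, p(102)=241265379, p(103)=271248950, p(104)=304801365, p(105)=342325709, p(106)=384276336, p(107)=431149389, p(108)=483502844, p(109)=541946240, p(110)=607163746, p(111)=679903203, p(112)=761002156, p(113)=851376628, p(114)=952050665, p(115)=1064144451, p(116)=1188908248, p(117)=1327710076, p(118)=1482074143, p(119)=1653668665, p(120)=1844349560, p(121)=2056148051, p(122)=2291320912, p(123)=2552338241, p(124)=2841940500, p(125)=3163127352, p(126)=3519222692, p(127)=3913864295, p(128)=4351078600, p(129)=4835271870, p(130)=5371315400, p(131)=5964539504, p(132)=6620830889, p(133)=7346629512, p(134)=8149040695, p(135)=9035836076, p(136)=10015581680, p(137)=11097645016, p(138)=12292341831, p(139)=13610949895, p(140)=15065878135, p(141)=16670689208, p(142)=18440293320, p(143)=20390982757, p(144)=22540654445, p(145)=24908858009, p(146)=27517052599, p(147)=30388671978, p(148)=33549419497, p(149)=37027355200, p(150)=40853235313, p(151)=45060624582, p(152)=49686288421, p(153)=54770336324, p(154)=60356673280, p(155)=66493182097, p(156)=73232243759, p(157)=80630964769, p(158)=88751778802, p(159)=97662728555, p(160)=107438159466, p(161)=118159068427, p(162)=129913904637, p(163)=142798995930, p(164)=156919475295, p(165)=172389800255, p(166)=189334822579, p(167)=207890420102, p(168)=228204732751, p(169)=250438925115, p(170)=274768617130, p(171)=301384802048, p(172)=330495499613, p(173)=362326859895.
Final step: p(174) = p(173) + p(172) - p(169) - p(167) + p(162) + p(159) - p(152) - p(148) + p(139) + p(134) - p(123) - p(117) + p(104) + p(97) - p(82) - p(74) + p(57) + p(48) - p(29) - p(19)
= 362326859895 + 330495499613 - 250438925115 - 207890420102 + 129913904637 + 97662728555 - 49686288421 - 33549419497 + 13610949895 + 8149040695 - 2552338241 - 1327710076 + 304801365 + 133230930 - 20506255 - 7089500 + 614154 + 147273 - 4565 - 490
= 397125074750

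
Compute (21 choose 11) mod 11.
1

Using Lucas' theorem:
Write n=21 and k=11 in base 11:
n in base 11: [1, 10]
k in base 11: [1, 0]
C(21,11) mod 11 = ∏ C(n_i, k_i) mod 11
Digit binomials (mod 11): C(1,1) = 1; C(10,0) = 1
Product: 1 × 1 = 1 ≡ 1 (mod 11)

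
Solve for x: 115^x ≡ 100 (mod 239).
34

Baby-step giant-step with step n = ⌈√239⌉ = 16.
Baby steps 115^j mod 239 (j:value) for j=0..15: 0:1, 1:115, 2:80, 3:118, 4:186, 5:119, 6:62, 7:199, 8:180, 9:146, 10:60, 11:208, 12:20, 13:149, 14:166, 15:209.
Giant-step multiplier: 115^(-16) ≡ 115^(238-16) = 115^222 ≡ 108 (mod 239).
Giant steps γ_i = 100·108^i mod 239: γ_0=100, γ_1=45, γ_2=80 (in table at j=2).
x = i·n + j = 2·16 + 2 = 34.
Check: 115^34 ≡ 100 (mod 239).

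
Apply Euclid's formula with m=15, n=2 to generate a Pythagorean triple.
(221, 60, 229)

Euclid's formula: a = m² - n², b = 2mn, c = m² + n²
m = 15, n = 2
a = 15² - 2² = 225 - 4 = 221
b = 2 × 15 × 2 = 60
c = 15² + 2² = 225 + 4 = 229
Verification: 221² + 60² = 48841 + 3600 = 52441 = 229² ✓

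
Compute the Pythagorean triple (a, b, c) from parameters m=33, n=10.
(989, 660, 1189)

Euclid's formula: a = m² - n², b = 2mn, c = m² + n²
m = 33, n = 10
a = 33² - 10² = 1089 - 100 = 989
b = 2 × 33 × 10 = 660
c = 33² + 10² = 1089 + 100 = 1189
Verification: 989² + 660² = 978121 + 435600 = 1413721 = 1189² ✓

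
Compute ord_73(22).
8

73 is prime, so ord(22) divides φ(73) = 72.
Divisors of 72: 1, 2, 3, 4, 6, 8, 9, 12, 18, 24, 36, 72.
Repeated squaring: 22^1 ≡ 22, 22^2 ≡ 46, 22^4 ≡ 72, 22^8 ≡ 1, 22^16 ≡ 1, 22^32 ≡ 1, 22^64 ≡ 1 (mod 73).
Test 22^d mod 73 for each divisor d in increasing order:
22^1 ≡ 22
22^2 ≡ 46
22^3 = 22^2·22^1 ≡ 63
22^4 ≡ 72
22^6 = 22^4·22^2 ≡ 27
22^8 ≡ 1  ← first divisor giving 1
The order is 8.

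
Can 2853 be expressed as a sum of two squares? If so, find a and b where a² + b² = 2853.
33² + 42² (a=33, b=42)

Factorization: 2853 = 3^2 × 317
By Fermat: n is sum of two squares iff every prime p ≡ 3 (mod 4) appears to even power.
All primes ≡ 3 (mod 4) appear to even power.
Search a = 0, 1, 2, … for 2853 - a² a perfect square: first hit at a = 33: 2853 - 1089 = 1764 = 42².
2853 = 33² + 42² = 1089 + 1764 ✓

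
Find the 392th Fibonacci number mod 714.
609

Matrix identity: Q^n = [[F_(n+1), F_n], [F_n, F_(n-1)]] with Q = [[1,1],[1,0]].
n = 392 = 110001000₂. Square-and-multiply, entries mod 714:
Q^1 = [[1,1],[1,0]]
Q^3 = (Q^1)²·Q = [[3,2],[2,1]]
Q^6 = (Q^3)² = [[13,8],[8,5]]
Q^12 = (Q^6)² = [[233,144],[144,89]]
Q^24 = (Q^12)² = [[55,672],[672,97]]
Q^49 = (Q^24)²·Q = [[547,505],[505,42]]
Q^98 = (Q^49)² = [[170,421],[421,463]]
Q^196 = (Q^98)² = [[509,171],[171,338]]
Q^392 = (Q^196)² = [[580,609],[609,685]]
F_392 mod 714 = Q^392[0][1] = 609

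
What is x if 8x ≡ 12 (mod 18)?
x ≡ 6 (mod 9)

gcd(8, 18) = 2, which divides 12, so solutions exist.
Divide through by 2: 4x ≡ 6 (mod 9).
Find 4^(-1) mod 9 by the extended Euclidean algorithm:
9 = 2 × 4 + 1  ⟹  1 = (1)·9 + (-2)·4
So (-2)·4 ≡ 1 (mod 9), i.e. 4^(-1) ≡ -2 ≡ 7 (mod 9).
x ≡ 7 × 6 = 42 ≡ 6 (mod 9).
Check: 8 × 6 = 48 ≡ 12 (mod 18).
x ≡ 6 (mod 9), giving 2 solutions mod 18.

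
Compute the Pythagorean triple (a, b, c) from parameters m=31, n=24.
(385, 1488, 1537)

Euclid's formula: a = m² - n², b = 2mn, c = m² + n²
m = 31, n = 24
a = 31² - 24² = 961 - 576 = 385
b = 2 × 31 × 24 = 1488
c = 31² + 24² = 961 + 576 = 1537
Verification: 385² + 1488² = 148225 + 2214144 = 2362369 = 1537² ✓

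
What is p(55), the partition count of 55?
451276

p(n) counts ways to write n as a sum of positive integers (order ignored).
Euler's pentagonal recurrence: p(k) = p(k-1) + p(k-2) - p(k-5) - p(k-7) + p(k-12) + p(k-15) - ... (offsets j(3j∓1)/2, signs ++--, p(0)=1, p(<0)=0).
DP table for k = 0..54: p(0)=1, p(1)=1, p(2)=2, p(3)=3, p(4)=5, p(5)=7, p(6)=11, p(7)=15, p(8)=22, p(9)=30, p(10)=42, p(11)=56, p(12)=77, p(13)=101, p(14)=135, p(15)=176, p(16)=231, p(17)=297, p(18)=385, p(19)=490, p(20)=627, p(21)=792, p(22)=1002, p(23)=1255, p(24)=1575, p(25)=1958, p(26)=2436, p(27)=3010, p(28)=3718, p(29)=4565, p(30)=5604, p(31)=6842, p(32)=8349, p(33)=10143, p(34)=12310, p(35)=14883, p(36)=17977, p(37)=21637, p(38)=26015, p(39)=31185, p(40)=37338, p(41)=44583, p(42)=53174, p(43)=63261, p(44)=75175, p(45)=89134, p(46)=105558, p(47)=124754, p(48)=147273, p(49)=173525, p(50)=204226, p(51)=239943, p(52)=281589, p(53)=329931, p(54)=386155.
Final step: p(55) = p(54) + p(53) - p(50) - p(48) + p(43) + p(40) - p(33) - p(29) + p(20) + p(15) - p(4)
= 386155 + 329931 - 204226 - 147273 + 63261 + 37338 - 10143 - 4565 + 627 + 176 - 5
= 451276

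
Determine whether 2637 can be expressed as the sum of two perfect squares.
6² + 51² (a=6, b=51)

Factorization: 2637 = 3^2 × 293
By Fermat: n is sum of two squares iff every prime p ≡ 3 (mod 4) appears to even power.
All primes ≡ 3 (mod 4) appear to even power.
Search a = 0, 1, 2, … for 2637 - a² a perfect square: first hit at a = 6: 2637 - 36 = 2601 = 51².
2637 = 6² + 51² = 36 + 2601 ✓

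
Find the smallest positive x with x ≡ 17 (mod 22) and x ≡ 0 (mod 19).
171

Using Chinese Remainder Theorem:
M = 22 × 19 = 418
M1 = 19, M2 = 22
y1 = 19^(-1) mod 22 = 7
y2 = 22^(-1) mod 19 = 13
x = (17×19×7 + 0×22×13) mod 418 = 171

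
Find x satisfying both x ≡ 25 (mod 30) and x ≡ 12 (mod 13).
25

Using Chinese Remainder Theorem:
M = 30 × 13 = 390
M1 = 13, M2 = 30
y1 = 13^(-1) mod 30 = 7
y2 = 30^(-1) mod 13 = 10
x = (25×13×7 + 12×30×10) mod 390 = 25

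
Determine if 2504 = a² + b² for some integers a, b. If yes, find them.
2² + 50² (a=2, b=50)

Factorization: 2504 = 2^3 × 313
By Fermat: n is sum of two squares iff every prime p ≡ 3 (mod 4) appears to even power.
All primes ≡ 3 (mod 4) appear to even power.
Search a = 0, 1, 2, … for 2504 - a² a perfect square: first hit at a = 2: 2504 - 4 = 2500 = 50².
2504 = 2² + 50² = 4 + 2500 ✓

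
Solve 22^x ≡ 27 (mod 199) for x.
147

Baby-step giant-step with step n = ⌈√199⌉ = 15.
Baby steps 22^j mod 199 (j:value) for j=0..14: 0:1, 1:22, 2:86, 3:101, 4:33, 5:129, 6:52, 7:149, 8:94, 9:78, 10:124, 11:141, 12:117, 13:186, 14:112.
Giant-step multiplier: 22^(-15) ≡ 22^(198-15) = 22^183 ≡ 55 (mod 199).
Giant steps γ_i = 27·55^i mod 199: γ_0=27, γ_1=92, γ_2=85, γ_3=98, γ_4=17, γ_5=139, γ_6=83, γ_7=187, γ_8=136, γ_9=117 (in table at j=12).
x = i·n + j = 9·15 + 12 = 147.
Check: 22^147 ≡ 27 (mod 199).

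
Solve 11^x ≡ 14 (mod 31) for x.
14

Baby-step giant-step with step n = ⌈√31⌉ = 6.
Baby steps 11^j mod 31 (j:value) for j=0..5: 0:1, 1:11, 2:28, 3:29, 4:9, 5:6.
Giant-step multiplier: 11^(-6) ≡ 11^(30-6) = 11^24 ≡ 8 (mod 31).
Giant steps γ_i = 14·8^i mod 31: γ_0=14, γ_1=19, γ_2=28 (in table at j=2).
x = i·n + j = 2·6 + 2 = 14.
Check: 11^14 ≡ 14 (mod 31).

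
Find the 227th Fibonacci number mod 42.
23

Matrix identity: Q^n = [[F_(n+1), F_n], [F_n, F_(n-1)]] with Q = [[1,1],[1,0]].
n = 227 = 11100011₂. Square-and-multiply, entries mod 42:
Q^1 = [[1,1],[1,0]]
Q^3 = (Q^1)²·Q = [[3,2],[2,1]]
Q^7 = (Q^3)²·Q = [[21,13],[13,8]]
Q^14 = (Q^7)² = [[22,41],[41,23]]
Q^28 = (Q^14)² = [[23,39],[39,26]]
Q^56 = (Q^28)² = [[34,21],[21,13]]
Q^113 = (Q^56)²·Q = [[22,1],[1,21]]
Q^227 = (Q^113)²·Q = [[24,23],[23,1]]
F_227 mod 42 = Q^227[0][1] = 23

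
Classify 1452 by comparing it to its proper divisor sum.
abundant

Proper divisors of 1452: sum = 1 + 2 + 3 + 4 + 6 + 11 + 12 + 22 + ... + 242 + 363 + 484 + 726 (17 divisors) = 2272
Since 2272 > 1452, 1452 is abundant.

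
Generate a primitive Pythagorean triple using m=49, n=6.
(2365, 588, 2437)

Euclid's formula: a = m² - n², b = 2mn, c = m² + n²
m = 49, n = 6
a = 49² - 6² = 2401 - 36 = 2365
b = 2 × 49 × 6 = 588
c = 49² + 6² = 2401 + 36 = 2437
Verification: 2365² + 588² = 5593225 + 345744 = 5938969 = 2437² ✓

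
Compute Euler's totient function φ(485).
384

485 = 5 × 97
φ(n) = n × ∏(1 - 1/p) for each prime p dividing n
φ(485) = 485 × (1 - 1/5) × (1 - 1/97) = 384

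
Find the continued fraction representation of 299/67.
[4; 2, 6, 5]

Euclidean algorithm steps:
299 = 4 × 67 + 31
67 = 2 × 31 + 5
31 = 6 × 5 + 1
5 = 5 × 1 + 0
Continued fraction: [4; 2, 6, 5]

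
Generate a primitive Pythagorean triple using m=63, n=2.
(3965, 252, 3973)

Euclid's formula: a = m² - n², b = 2mn, c = m² + n²
m = 63, n = 2
a = 63² - 2² = 3969 - 4 = 3965
b = 2 × 63 × 2 = 252
c = 63² + 2² = 3969 + 4 = 3973
Verification: 3965² + 252² = 15721225 + 63504 = 15784729 = 3973² ✓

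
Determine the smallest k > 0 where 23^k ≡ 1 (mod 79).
3

79 is prime, so ord(23) divides φ(79) = 78.
Divisors of 78: 1, 2, 3, 6, 13, 26, 39, 78.
Repeated squaring: 23^1 ≡ 23, 23^2 ≡ 55, 23^4 ≡ 23, 23^8 ≡ 55, 23^16 ≡ 23, 23^32 ≡ 55, 23^64 ≡ 23 (mod 79).
Test 23^d mod 79 for each divisor d in increasing order:
23^1 ≡ 23
23^2 ≡ 55
23^3 = 23^2·23^1 ≡ 1  ← first divisor giving 1
The order is 3.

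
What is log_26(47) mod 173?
32

Baby-step giant-step with step n = ⌈√173⌉ = 14.
Baby steps 26^j mod 173 (j:value) for j=0..13: 0:1, 1:26, 2:157, 3:103, 4:83, 5:82, 6:56, 7:72, 8:142, 9:59, 10:150, 11:94, 12:22, 13:53.
Giant-step multiplier: 26^(-14) ≡ 26^(172-14) = 26^158 ≡ 144 (mod 173).
Giant steps γ_i = 47·144^i mod 173: γ_0=47, γ_1=21, γ_2=83 (in table at j=4).
x = i·n + j = 2·14 + 4 = 32.
Check: 26^32 ≡ 47 (mod 173).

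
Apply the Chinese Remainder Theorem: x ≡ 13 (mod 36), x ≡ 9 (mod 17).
553

Using Chinese Remainder Theorem:
M = 36 × 17 = 612
M1 = 17, M2 = 36
y1 = 17^(-1) mod 36 = 17
y2 = 36^(-1) mod 17 = 9
x = (13×17×17 + 9×36×9) mod 612 = 553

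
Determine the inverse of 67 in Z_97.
42

gcd(67, 97) = 1, so the inverse exists.
Extended Euclidean algorithm on (97, 67):
97 = 1 × 67 + 30  ⟹  30 = (1)·97 + (-1)·67
67 = 2 × 30 + 7  ⟹  7 = (-2)·97 + (3)·67
30 = 4 × 7 + 2  ⟹  2 = (9)·97 + (-13)·67
7 = 3 × 2 + 1  ⟹  1 = (-29)·97 + (42)·67
So (42)·67 ≡ 1 (mod 97), i.e. 67^(-1) ≡ 42 (mod 97).
Check: 67 × 42 = 2814 ≡ 1 (mod 97)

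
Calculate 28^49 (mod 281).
228

Repeated squaring. Binary of 49 = 110001.
28^1 ≡ 28 (mod 281); 28^2 ≡ 222 (mod 281); 28^4 ≡ 109 (mod 281); 28^8 ≡ 79 (mod 281); 28^16 ≡ 59 (mod 281); 28^32 ≡ 109 (mod 281)
28^49 = 28^1 × 28^16 × 28^32 ≡ 228 (mod 281)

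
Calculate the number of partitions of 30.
5604

p(n) counts ways to write n as a sum of positive integers (order ignored).
Euler's pentagonal recurrence: p(k) = p(k-1) + p(k-2) - p(k-5) - p(k-7) + p(k-12) + p(k-15) - ... (offsets j(3j∓1)/2, signs ++--, p(0)=1, p(<0)=0).
DP table for k = 0..29: p(0)=1, p(1)=1, p(2)=2, p(3)=3, p(4)=5, p(5)=7, p(6)=11, p(7)=15, p(8)=22, p(9)=30, p(10)=42, p(11)=56, p(12)=77, p(13)=101, p(14)=135, p(15)=176, p(16)=231, p(17)=297, p(18)=385, p(19)=490, p(20)=627, p(21)=792, p(22)=1002, p(23)=1255, p(24)=1575, p(25)=1958, p(26)=2436, p(27)=3010, p(28)=3718, p(29)=4565.
Final step: p(30) = p(29) + p(28) - p(25) - p(23) + p(18) + p(15) - p(8) - p(4)
= 4565 + 3718 - 1958 - 1255 + 385 + 176 - 22 - 5
= 5604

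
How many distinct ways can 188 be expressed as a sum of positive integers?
1398341745571

p(n) counts ways to write n as a sum of positive integers (order ignored).
Euler's pentagonal recurrence: p(k) = p(k-1) + p(k-2) - p(k-5) - p(k-7) + p(k-12) + p(k-15) - ... (offsets j(3j∓1)/2, signs ++--, p(0)=1, p(<0)=0).
DP table for k = 0..187: p(0)=1, p(1)=1, p(2)=2, p(3)=3, p(4)=5, p(5)=7, p(6)=11, p(7)=15, p(8)=22, p(9)=30, p(10)=42, p(11)=56, p(12)=77, p(13)=101, p(14)=135, p(15)=176, p(16)=231, p(17)=297, p(18)=385, p(19)=490, p(20)=627, p(21)=792, p(22)=1002, p(23)=1255, p(24)=1575, p(25)=1958, p(26)=2436, p(27)=3010, p(28)=3718, p(29)=4565, p(30)=5604, p(31)=6842, p(32)=8349, p(33)=10143, p(34)=12310, p(35)=14883, p(36)=17977, p(37)=21637, p(38)=26015, p(39)=31185, p(40)=37338, p(41)=44583, p(42)=53174, p(43)=63261, p(44)=75175, p(45)=89134, p(46)=105558, p(47)=124754, p(48)=147273, p(49)=173525, p(50)=204226, p(51)=239943, p(52)=281589, p(53)=329931, p(54)=386155, p(55)=451276, p(56)=526823, p(57)=614154, p(58)=715220, p(59)=831820, p(60)=966467, p(61)=1121505, p(62)=1300156, p(63)=1505499, p(64)=1741630, p(65)=2012558, p(66)=2323520, p(67)=2679689, p(68)=3087735, p(69)=3554345, p(70)=4087968, p(71)=4697205, p(72)=5392783, p(73)=6185689, p(74)=7089500, p(75)=8118264, p(76)=9289091, p(77)=10619863, p(78)=12132164, p(79)=13848650, p(80)=15796476, p(81)=18004327, p(82)=20506255, p(83)=23338469, p(84)=26543660, p(85)=30167357, p(86)=34262962, p(87)=38887673, p(88)=44108109, p(89)=49995925, p(90)=56634173, p(91)=64112359, p(92)=72533807, p(93)=82010177, p(94)=92669720, p(95)=104651419, p(96)=118114304, p(97)=133230930, p(98)=150198136, p(99)=169229875, p(100)=190569292, p(101)=214481126, p(102)=241265379, p(103)=271248950, p(104)=304801365, p(105)=342325709, p(106)=384276336, p(107)=431149389, p(108)=483502844, p(109)=541946240, p(110)=607163746, p(111)=679903203, p(112)=761002156, p(113)=851376628, p(114)=952050665, p(115)=1064144451, p(116)=1188908248, p(117)=1327710076, p(118)=1482074143, p(119)=1653668665, p(120)=1844349560, p(121)=2056148051, p(122)=2291320912, p(123)=2552338241, p(124)=2841940500, p(125)=3163127352, p(126)=3519222692, p(127)=3913864295, p(128)=4351078600, p(129)=4835271870, p(130)=5371315400, p(131)=5964539504, p(132)=6620830889, p(133)=7346629512, p(134)=8149040695, p(135)=9035836076, p(136)=10015581680, p(137)=11097645016, p(138)=12292341831, p(139)=13610949895, p(140)=15065878135, p(141)=16670689208, p(142)=18440293320, p(143)=20390982757, p(144)=22540654445, p(145)=24908858009, p(146)=27517052599, p(147)=30388671978, p(148)=33549419497, p(149)=37027355200, p(150)=40853235313, p(151)=45060624582, p(152)=49686288421, p(153)=54770336324, p(154)=60356673280, p(155)=66493182097, p(156)=73232243759, p(157)=80630964769, p(158)=88751778802, p(159)=97662728555, p(160)=107438159466, p(161)=118159068427, p(162)=129913904637, p(163)=142798995930, p(164)=156919475295, p(165)=172389800255, p(166)=189334822579, p(167)=207890420102, p(168)=228204732751, p(169)=250438925115, p(170)=274768617130, p(171)=301384802048, p(172)=330495499613, p(173)=362326859895, p(174)=397125074750, p(175)=435157697830, p(176)=476715857290, p(177)=522115831195, p(178)=571701605655, p(179)=625846753120, p(180)=684957390936, p(181)=749474411781, p(182)=819876908323, p(183)=896684817527, p(184)=980462880430, p(185)=1071823774337, p(186)=1171432692373, p(187)=1280011042268.
Final step: p(188) = p(187) + p(186) - p(183) - p(181) + p(176) + p(173) - p(166) - p(162) + p(153) + p(148) - p(137) - p(131) + p(118) + p(111) - p(96) - p(88) + p(71) + p(62) - p(43) - p(33) + p(12) + p(1)
= 1280011042268 + 1171432692373 - 896684817527 - 749474411781 + 476715857290 + 362326859895 - 189334822579 - 129913904637 + 54770336324 + 33549419497 - 11097645016 - 5964539504 + 1482074143 + 679903203 - 118114304 - 44108109 + 4697205 + 1300156 - 63261 - 10143 + 77 + 1
= 1398341745571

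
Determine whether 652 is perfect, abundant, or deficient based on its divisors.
deficient

Proper divisors of 652: sum = 1 + 2 + 4 + 163 + 326 = 496
Since 496 < 652, 652 is deficient.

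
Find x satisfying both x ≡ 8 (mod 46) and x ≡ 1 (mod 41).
698

Using Chinese Remainder Theorem:
M = 46 × 41 = 1886
M1 = 41, M2 = 46
y1 = 41^(-1) mod 46 = 9
y2 = 46^(-1) mod 41 = 33
x = (8×41×9 + 1×46×33) mod 1886 = 698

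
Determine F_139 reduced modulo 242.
221

Matrix identity: Q^n = [[F_(n+1), F_n], [F_n, F_(n-1)]] with Q = [[1,1],[1,0]].
n = 139 = 10001011₂. Square-and-multiply, entries mod 242:
Q^1 = [[1,1],[1,0]]
Q^2 = (Q^1)² = [[2,1],[1,1]]
Q^4 = (Q^2)² = [[5,3],[3,2]]
Q^8 = (Q^4)² = [[34,21],[21,13]]
Q^17 = (Q^8)²·Q = [[164,145],[145,19]]
Q^34 = (Q^17)² = [[5,157],[157,90]]
Q^69 = (Q^34)²·Q = [[143,232],[232,153]]
Q^139 = (Q^69)²·Q = [[165,221],[221,186]]
F_139 mod 242 = Q^139[0][1] = 221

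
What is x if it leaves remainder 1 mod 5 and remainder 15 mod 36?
51

Using Chinese Remainder Theorem:
M = 5 × 36 = 180
M1 = 36, M2 = 5
y1 = 36^(-1) mod 5 = 1
y2 = 5^(-1) mod 36 = 29
x = (1×36×1 + 15×5×29) mod 180 = 51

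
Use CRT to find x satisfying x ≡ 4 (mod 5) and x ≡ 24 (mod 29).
24

Using Chinese Remainder Theorem:
M = 5 × 29 = 145
M1 = 29, M2 = 5
y1 = 29^(-1) mod 5 = 4
y2 = 5^(-1) mod 29 = 6
x = (4×29×4 + 24×5×6) mod 145 = 24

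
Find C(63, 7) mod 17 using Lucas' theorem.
10

Using Lucas' theorem:
Write n=63 and k=7 in base 17:
n in base 17: [3, 12]
k in base 17: [0, 7]
C(63,7) mod 17 = ∏ C(n_i, k_i) mod 17
Digit binomials (mod 17): C(3,0) = 1; C(12,7) = 792 ≡ 10
Product: 1 × 10 = 10 ≡ 10 (mod 17)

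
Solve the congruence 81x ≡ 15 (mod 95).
x ≡ 60 (mod 95)

gcd(81, 95) = 1, which divides 15, so solutions exist.
Find 81^(-1) mod 95 by the extended Euclidean algorithm:
95 = 1 × 81 + 14  ⟹  14 = (1)·95 + (-1)·81
81 = 5 × 14 + 11  ⟹  11 = (-5)·95 + (6)·81
14 = 1 × 11 + 3  ⟹  3 = (6)·95 + (-7)·81
11 = 3 × 3 + 2  ⟹  2 = (-23)·95 + (27)·81
3 = 1 × 2 + 1  ⟹  1 = (29)·95 + (-34)·81
So (-34)·81 ≡ 1 (mod 95), i.e. 81^(-1) ≡ -34 ≡ 61 (mod 95).
x ≡ 61 × 15 = 915 ≡ 60 (mod 95).
Check: 81 × 60 = 4860 ≡ 15 (mod 95).
Unique solution: x ≡ 60 (mod 95)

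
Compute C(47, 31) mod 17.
0

Using Lucas' theorem:
Write n=47 and k=31 in base 17:
n in base 17: [2, 13]
k in base 17: [1, 14]
C(47,31) mod 17 = ∏ C(n_i, k_i) mod 17
Digit binomials (mod 17): C(2,1) = 2; C(13,14) = 0 (k_i > n_i)
Product: 2 × 0 = 0 ≡ 0 (mod 17)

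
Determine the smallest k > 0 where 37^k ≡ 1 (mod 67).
3

67 is prime, so ord(37) divides φ(67) = 66.
Divisors of 66: 1, 2, 3, 6, 11, 22, 33, 66.
Repeated squaring: 37^1 ≡ 37, 37^2 ≡ 29, 37^4 ≡ 37, 37^8 ≡ 29, 37^16 ≡ 37, 37^32 ≡ 29, 37^64 ≡ 37 (mod 67).
Test 37^d mod 67 for each divisor d in increasing order:
37^1 ≡ 37
37^2 ≡ 29
37^3 = 37^2·37^1 ≡ 1  ← first divisor giving 1
The order is 3.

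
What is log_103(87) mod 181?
64

Baby-step giant-step with step n = ⌈√181⌉ = 14.
Baby steps 103^j mod 181 (j:value) for j=0..13: 0:1, 1:103, 2:111, 3:30, 4:13, 5:72, 6:176, 7:28, 8:169, 9:31, 10:116, 11:2, 12:25, 13:41.
Giant-step multiplier: 103^(-14) ≡ 103^(180-14) = 103^166 ≡ 178 (mod 181).
Giant steps γ_i = 87·178^i mod 181: γ_0=87, γ_1=101, γ_2=59, γ_3=4, γ_4=169 (in table at j=8).
x = i·n + j = 4·14 + 8 = 64.
Check: 103^64 ≡ 87 (mod 181).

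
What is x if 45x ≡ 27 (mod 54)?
x ≡ 3 (mod 6)

gcd(45, 54) = 9, which divides 27, so solutions exist.
Divide through by 9: 5x ≡ 3 (mod 6).
Find 5^(-1) mod 6 by the extended Euclidean algorithm:
6 = 1 × 5 + 1  ⟹  1 = (1)·6 + (-1)·5
So (-1)·5 ≡ 1 (mod 6), i.e. 5^(-1) ≡ -1 ≡ 5 (mod 6).
x ≡ 5 × 3 = 15 ≡ 3 (mod 6).
Check: 45 × 3 = 135 ≡ 27 (mod 54).
x ≡ 3 (mod 6), giving 9 solutions mod 54.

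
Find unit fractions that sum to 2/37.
1/19 + 1/703

Greedy algorithm:
2/37: ceiling(37/2) = 19, use 1/19
1/703: ceiling(703/1) = 703, use 1/703
Result: 2/37 = 1/19 + 1/703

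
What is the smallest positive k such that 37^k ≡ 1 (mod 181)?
90

181 is prime, so ord(37) divides φ(181) = 180.
Divisors of 180: 1, 2, 3, 4, 5, 6, 9, 10, 12, 15, 18, 20, 30, 36, 45, 60, 90, 180.
Repeated squaring: 37^1 ≡ 37, 37^2 ≡ 102, 37^4 ≡ 87, 37^8 ≡ 148, 37^16 ≡ 3, 37^32 ≡ 9, 37^64 ≡ 81, 37^128 ≡ 45 (mod 181).
Test 37^d mod 181 for each divisor d in increasing order:
37^1 ≡ 37
37^2 ≡ 102
37^3 = 37^2·37^1 ≡ 154
37^4 ≡ 87
37^5 = 37^4·37^1 ≡ 142
37^6 = 37^4·37^2 ≡ 5
37^9 = 37^8·37^1 ≡ 46
37^10 = 37^8·37^2 ≡ 73
37^12 = 37^8·37^4 ≡ 25
37^15 = 37^8·37^4·37^2·37^1 ≡ 49
37^18 = 37^16·37^2 ≡ 125
37^20 = 37^16·37^4 ≡ 80
37^30 = 37^16·37^8·37^4·37^2 ≡ 48
37^36 = 37^32·37^4 ≡ 59
37^45 = 37^32·37^8·37^4·37^1 ≡ 180
37^60 = 37^32·37^16·37^8·37^4 ≡ 132
37^90 = 37^64·37^16·37^8·37^2 ≡ 1  ← first divisor giving 1
The order is 90.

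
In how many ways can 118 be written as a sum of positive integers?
1482074143

p(n) counts ways to write n as a sum of positive integers (order ignored).
Euler's pentagonal recurrence: p(k) = p(k-1) + p(k-2) - p(k-5) - p(k-7) + p(k-12) + p(k-15) - ... (offsets j(3j∓1)/2, signs ++--, p(0)=1, p(<0)=0).
DP table for k = 0..117: p(0)=1, p(1)=1, p(2)=2, p(3)=3, p(4)=5, p(5)=7, p(6)=11, p(7)=15, p(8)=22, p(9)=30, p(10)=42, p(11)=56, p(12)=77, p(13)=101, p(14)=135, p(15)=176, p(16)=231, p(17)=297, p(18)=385, p(19)=490, p(20)=627, p(21)=792, p(22)=1002, p(23)=1255, p(24)=1575, p(25)=1958, p(26)=2436, p(27)=3010, p(28)=3718, p(29)=4565, p(30)=5604, p(31)=6842, p(32)=8349, p(33)=10143, p(34)=12310, p(35)=14883, p(36)=17977, p(37)=21637, p(38)=26015, p(39)=31185, p(40)=37338, p(41)=44583, p(42)=53174, p(43)=63261, p(44)=75175, p(45)=89134, p(46)=105558, p(47)=124754, p(48)=147273, p(49)=173525, p(50)=204226, p(51)=239943, p(52)=281589, p(53)=329931, p(54)=386155, p(55)=451276, p(56)=526823, p(57)=614154, p(58)=715220, p(59)=831820, p(60)=966467, p(61)=1121505, p(62)=1300156, p(63)=1505499, p(64)=1741630, p(65)=2012558, p(66)=2323520, p(67)=2679689, p(68)=3087735, p(69)=3554345, p(70)=4087968, p(71)=4697205, p(72)=5392783, p(73)=6185689, p(74)=7089500, p(75)=8118264, p(76)=9289091, p(77)=10619863, p(78)=12132164, p(79)=13848650, p(80)=15796476, p(81)=18004327, p(82)=20506255, p(83)=23338469, p(84)=26543660, p(85)=30167357, p(86)=34262962, p(87)=38887673, p(88)=44108109, p(89)=49995925, p(90)=56634173, p(91)=64112359, p(92)=72533807, p(93)=82010177, p(94)=92669720, p(95)=104651419, p(96)=118114304, p(97)=133230930, p(98)=150198136, p(99)=169229875, p(100)=190569292, p(101)=214481126, p(102)=241265379, p(103)=271248950, p(104)=304801365, p(105)=342325709, p(106)=384276336, p(107)=431149389, p(108)=483502844, p(109)=541946240, p(110)=607163746, p(111)=679903203, p(112)=761002156, p(113)=851376628, p(114)=952050665, p(115)=1064144451, p(116)=1188908248, p(117)=1327710076.
Final step: p(118) = p(117) + p(116) - p(113) - p(111) + p(106) + p(103) - p(96) - p(92) + p(83) + p(78) - p(67) - p(61) + p(48) + p(41) - p(26) - p(18) + p(1)
= 1327710076 + 1188908248 - 851376628 - 679903203 + 384276336 + 271248950 - 118114304 - 72533807 + 23338469 + 12132164 - 2679689 - 1121505 + 147273 + 44583 - 2436 - 385 + 1
= 1482074143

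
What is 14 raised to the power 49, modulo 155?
69

Repeated squaring. Binary of 49 = 110001.
14^1 ≡ 14 (mod 155); 14^2 ≡ 41 (mod 155); 14^4 ≡ 131 (mod 155); 14^8 ≡ 111 (mod 155); 14^16 ≡ 76 (mod 155); 14^32 ≡ 41 (mod 155)
14^49 = 14^1 × 14^16 × 14^32 ≡ 69 (mod 155)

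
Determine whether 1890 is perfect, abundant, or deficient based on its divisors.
abundant

Proper divisors of 1890: sum = 1 + 2 + 3 + 5 + 6 + 7 + 9 + 10 + ... + 315 + 378 + 630 + 945 (31 divisors) = 3870
Since 3870 > 1890, 1890 is abundant.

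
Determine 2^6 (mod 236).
64

Repeated squaring. Binary of 6 = 110.
2^1 ≡ 2 (mod 236); 2^2 ≡ 4 (mod 236); 2^4 ≡ 16 (mod 236)
2^6 = 2^2 × 2^4 ≡ 64 (mod 236)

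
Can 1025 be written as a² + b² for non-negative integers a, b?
1² + 32² (a=1, b=32)

Factorization: 1025 = 5^2 × 41
By Fermat: n is sum of two squares iff every prime p ≡ 3 (mod 4) appears to even power.
All primes ≡ 3 (mod 4) appear to even power.
Search a = 0, 1, 2, … for 1025 - a² a perfect square: first hit at a = 1: 1025 - 1 = 1024 = 32².
1025 = 1² + 32² = 1 + 1024 ✓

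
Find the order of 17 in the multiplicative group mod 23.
22

23 is prime, so ord(17) divides φ(23) = 22.
Divisors of 22: 1, 2, 11, 22.
Repeated squaring: 17^1 ≡ 17, 17^2 ≡ 13, 17^4 ≡ 8, 17^8 ≡ 18, 17^16 ≡ 2 (mod 23).
Test 17^d mod 23 for each divisor d in increasing order:
17^1 ≡ 17
17^2 ≡ 13
17^11 = 17^8·17^2·17^1 ≡ 22
17^22 = 17^16·17^4·17^2 ≡ 1  ← first divisor giving 1
The order is 22.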